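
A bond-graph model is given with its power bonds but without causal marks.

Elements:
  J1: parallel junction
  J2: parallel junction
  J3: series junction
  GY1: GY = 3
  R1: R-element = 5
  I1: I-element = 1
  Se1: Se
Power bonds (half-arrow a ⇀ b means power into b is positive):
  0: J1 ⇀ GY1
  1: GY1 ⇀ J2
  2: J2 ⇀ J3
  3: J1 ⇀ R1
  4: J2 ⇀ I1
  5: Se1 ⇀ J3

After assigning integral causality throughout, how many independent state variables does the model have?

β5 |J3  (Se1 (Se) sets effort on bond)
β2 |J2  (J3 needs exactly one f-in)
β1 |GY1  (J2 effort already set via bond 2)
β4 |I1  (common-e at J2 fixed by 2)
β0 |GY1  (through GY1, causality inverts; strokes same side of GY1)
β3 |J1  (J1: last free bond brings effort in)

1  (I1 all integral)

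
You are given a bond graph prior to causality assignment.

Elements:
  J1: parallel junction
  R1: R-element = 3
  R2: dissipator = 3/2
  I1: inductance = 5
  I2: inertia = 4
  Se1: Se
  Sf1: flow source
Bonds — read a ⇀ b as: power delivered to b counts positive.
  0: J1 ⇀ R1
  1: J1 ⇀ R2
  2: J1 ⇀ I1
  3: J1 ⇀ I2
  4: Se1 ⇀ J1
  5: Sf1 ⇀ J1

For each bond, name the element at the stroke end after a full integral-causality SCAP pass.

#4 stroke at J1  (Se1: effort source, stroke at far end)
#5 stroke at Sf1  (source Sf1 imposes f)
#0 stroke at R1  (J1: bond 4 brought effort, rest push out)
#1 stroke at R2  (common-e at J1 fixed by 4)
#2 stroke at I1  (J1 effort already set via bond 4)
#3 stroke at I2  (J1: bond 4 brought effort, rest push out)

b0 stroke at R1
b1 stroke at R2
b2 stroke at I1
b3 stroke at I2
b4 stroke at J1
b5 stroke at Sf1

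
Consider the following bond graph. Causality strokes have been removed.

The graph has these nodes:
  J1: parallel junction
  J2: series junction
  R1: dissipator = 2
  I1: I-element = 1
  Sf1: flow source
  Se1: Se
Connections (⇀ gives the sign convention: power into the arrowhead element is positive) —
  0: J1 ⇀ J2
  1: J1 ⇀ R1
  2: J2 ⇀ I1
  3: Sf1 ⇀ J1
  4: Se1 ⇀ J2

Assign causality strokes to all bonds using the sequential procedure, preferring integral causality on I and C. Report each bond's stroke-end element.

b3 stroke at Sf1  (source Sf1 imposes f)
b4 stroke at J2  (Se1 fixes effort; stroke away)
b2 stroke at I1  (I1: I, integral causality)
b0 stroke at J2  (J2: bond 2 brought flow, rest push out)
b1 stroke at J1  (J1 needs exactly one e-in)

b0 stroke at J2
b1 stroke at J1
b2 stroke at I1
b3 stroke at Sf1
b4 stroke at J2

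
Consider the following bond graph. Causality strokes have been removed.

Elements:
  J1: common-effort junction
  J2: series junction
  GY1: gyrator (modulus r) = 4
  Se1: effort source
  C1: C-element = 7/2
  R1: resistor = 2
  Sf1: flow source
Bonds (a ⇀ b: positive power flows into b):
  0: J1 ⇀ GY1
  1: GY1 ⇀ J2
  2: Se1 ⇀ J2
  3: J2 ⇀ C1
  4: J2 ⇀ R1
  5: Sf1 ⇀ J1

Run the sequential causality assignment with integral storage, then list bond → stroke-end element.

bond 2 stroke→J2  (source Se1 imposes e)
bond 5 stroke→Sf1  (Sf1 (Sf) sets flow on bond)
bond 0 stroke→J1  (only one effort-in slot at J1)
bond 1 stroke→J2  (through GY1, causality inverts; strokes same side of GY1)
bond 3 stroke→J2  (C1 outputs effort q/C1)
bond 4 stroke→R1  (J2: last free bond brings flow in)

β0 stroke at J1
β1 stroke at J2
β2 stroke at J2
β3 stroke at J2
β4 stroke at R1
β5 stroke at Sf1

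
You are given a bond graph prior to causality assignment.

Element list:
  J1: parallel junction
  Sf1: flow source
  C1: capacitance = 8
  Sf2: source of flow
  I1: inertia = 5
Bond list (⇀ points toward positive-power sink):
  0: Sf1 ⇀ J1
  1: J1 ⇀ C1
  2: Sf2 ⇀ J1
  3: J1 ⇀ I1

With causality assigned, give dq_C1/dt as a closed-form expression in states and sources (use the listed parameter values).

#0 stroke at Sf1  (Sf1 fixes flow; stroke at Sf1)
#2 stroke at Sf2  (Sf2: flow source, stroke at near end)
#1 stroke at J1  (C1 outputs effort q/C1)
#3 stroke at I1  (J1 effort already set via bond 1)

dq_C1/dt = F_Sf1 + F_Sf2 - p_I1/5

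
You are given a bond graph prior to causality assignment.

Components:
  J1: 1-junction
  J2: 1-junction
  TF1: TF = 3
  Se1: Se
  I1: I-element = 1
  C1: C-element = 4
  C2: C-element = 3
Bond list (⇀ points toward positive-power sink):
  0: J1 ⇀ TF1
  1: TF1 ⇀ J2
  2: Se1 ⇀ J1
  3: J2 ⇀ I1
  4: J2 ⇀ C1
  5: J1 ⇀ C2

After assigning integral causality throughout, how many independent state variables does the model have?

#2 →J1  (Se1 (Se) sets effort on bond)
#3 →I1  (I1 integral (f out))
#1 →J2  (common-f at J2 fixed by 3)
#4 →J2  (J2: bond 3 brought flow, rest push out)
#0 →TF1  (TF1: transformer flips bond 1)
#5 →J1  (1-jn J1 has f-setter on 0)

3  (C1, C2, I1 all integral)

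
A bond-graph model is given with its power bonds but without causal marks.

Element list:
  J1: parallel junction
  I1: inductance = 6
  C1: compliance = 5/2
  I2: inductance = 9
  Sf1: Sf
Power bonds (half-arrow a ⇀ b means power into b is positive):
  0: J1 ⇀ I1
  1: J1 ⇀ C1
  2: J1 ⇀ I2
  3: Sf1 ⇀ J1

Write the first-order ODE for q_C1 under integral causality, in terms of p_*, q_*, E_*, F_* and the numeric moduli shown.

b3 |Sf1  (Sf1 fixes flow; stroke at Sf1)
b0 |I1  (I1 integral (f out))
b1 |J1  (C1 integral (e out))
b2 |I2  (common-e at J1 fixed by 1)

dq_C1/dt = F_Sf1 - p_I1/6 - p_I2/9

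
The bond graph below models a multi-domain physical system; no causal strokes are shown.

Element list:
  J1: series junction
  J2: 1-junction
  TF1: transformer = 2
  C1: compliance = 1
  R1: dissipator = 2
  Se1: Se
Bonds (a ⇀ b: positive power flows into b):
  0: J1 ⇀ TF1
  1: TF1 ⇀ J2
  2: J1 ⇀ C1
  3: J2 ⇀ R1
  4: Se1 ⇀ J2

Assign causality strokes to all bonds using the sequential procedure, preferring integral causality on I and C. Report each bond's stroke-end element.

bond 0 stroke at TF1
bond 1 stroke at J2
bond 2 stroke at J1
bond 3 stroke at R1
bond 4 stroke at J2

bond 4 |J2  (source Se1 imposes e)
bond 2 |J1  (C1: C, integral causality)
bond 0 |TF1  (J1: last free bond brings flow in)
bond 1 |J2  (TF1 one-in-one-out from 0)
bond 3 |R1  (closing 1-jn rule on J2)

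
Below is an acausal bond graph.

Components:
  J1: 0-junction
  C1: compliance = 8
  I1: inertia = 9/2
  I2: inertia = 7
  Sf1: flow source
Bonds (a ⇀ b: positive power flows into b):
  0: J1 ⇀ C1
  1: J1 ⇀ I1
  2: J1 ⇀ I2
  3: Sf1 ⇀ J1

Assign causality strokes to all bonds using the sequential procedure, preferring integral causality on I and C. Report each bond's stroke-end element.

b3 stroke at Sf1  (Sf1 fixes flow; stroke at Sf1)
b0 stroke at J1  (prefer integral on C1)
b1 stroke at I1  (common-e at J1 fixed by 0)
b2 stroke at I2  (J1 effort already set via bond 0)

bond 0 |J1
bond 1 |I1
bond 2 |I2
bond 3 |Sf1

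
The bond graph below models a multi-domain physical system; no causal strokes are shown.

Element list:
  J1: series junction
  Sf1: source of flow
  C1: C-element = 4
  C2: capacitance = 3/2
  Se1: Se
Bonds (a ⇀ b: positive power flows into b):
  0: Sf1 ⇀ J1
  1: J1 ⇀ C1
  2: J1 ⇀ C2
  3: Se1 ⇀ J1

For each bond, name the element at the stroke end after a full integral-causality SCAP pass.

#0 →Sf1
#1 →J1
#2 →J1
#3 →J1

b0 →Sf1  (Sf1 fixes flow; stroke at Sf1)
b3 →J1  (Se1 (Se) sets effort on bond)
b1 →J1  (common-f at J1 fixed by 0)
b2 →J1  (1-jn J1 has f-setter on 0)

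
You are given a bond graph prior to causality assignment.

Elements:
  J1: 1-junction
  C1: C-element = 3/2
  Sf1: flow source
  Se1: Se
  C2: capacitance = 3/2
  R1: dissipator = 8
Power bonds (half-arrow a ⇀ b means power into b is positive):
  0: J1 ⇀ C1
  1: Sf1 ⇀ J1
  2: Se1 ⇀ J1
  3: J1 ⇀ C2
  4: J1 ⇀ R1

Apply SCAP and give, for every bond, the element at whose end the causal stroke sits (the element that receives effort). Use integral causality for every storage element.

#0 |J1
#1 |Sf1
#2 |J1
#3 |J1
#4 |J1

b1 →Sf1  (Sf1: flow source, stroke at near end)
b2 →J1  (Se1 fixes effort; stroke away)
b0 →J1  (J1 flow already set via bond 1)
b3 →J1  (common-f at J1 fixed by 1)
b4 →J1  (1-jn J1 has f-setter on 1)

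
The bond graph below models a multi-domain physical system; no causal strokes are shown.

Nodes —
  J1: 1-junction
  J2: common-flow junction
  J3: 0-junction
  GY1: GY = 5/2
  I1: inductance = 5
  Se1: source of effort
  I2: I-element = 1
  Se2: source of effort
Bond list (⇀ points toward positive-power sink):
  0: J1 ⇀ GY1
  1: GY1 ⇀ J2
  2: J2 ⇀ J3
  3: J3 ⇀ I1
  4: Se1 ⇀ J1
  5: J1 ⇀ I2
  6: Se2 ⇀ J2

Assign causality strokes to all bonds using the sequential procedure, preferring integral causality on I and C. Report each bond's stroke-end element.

bond 0 |J1
bond 1 |J2
bond 2 |J3
bond 3 |I1
bond 4 |J1
bond 5 |I2
bond 6 |J2

bond 4 →J1  (Se1 (Se) sets effort on bond)
bond 6 →J2  (source Se2 imposes e)
bond 3 →I1  (I1 integral (f out))
bond 2 →J3  (J3 needs exactly one e-in)
bond 1 →J2  (J2 flow already set via bond 2)
bond 0 →J1  (GY1: gyrator matches bond 1)
bond 5 →I2  (closing 1-jn rule on J1)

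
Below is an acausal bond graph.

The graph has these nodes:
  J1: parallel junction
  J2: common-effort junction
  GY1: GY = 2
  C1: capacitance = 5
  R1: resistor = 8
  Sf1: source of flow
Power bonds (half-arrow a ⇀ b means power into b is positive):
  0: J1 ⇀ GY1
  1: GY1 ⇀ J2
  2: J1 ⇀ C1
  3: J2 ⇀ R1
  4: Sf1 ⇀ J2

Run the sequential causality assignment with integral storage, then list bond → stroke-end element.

β4 stroke at Sf1  (Sf1 fixes flow; stroke at Sf1)
β2 stroke at J1  (C1 outputs effort q/C1)
β0 stroke at GY1  (common-e at J1 fixed by 2)
β1 stroke at GY1  (GY GY1: same side as bond 0)
β3 stroke at J2  (J2: last free bond brings effort in)

#0 |GY1
#1 |GY1
#2 |J1
#3 |J2
#4 |Sf1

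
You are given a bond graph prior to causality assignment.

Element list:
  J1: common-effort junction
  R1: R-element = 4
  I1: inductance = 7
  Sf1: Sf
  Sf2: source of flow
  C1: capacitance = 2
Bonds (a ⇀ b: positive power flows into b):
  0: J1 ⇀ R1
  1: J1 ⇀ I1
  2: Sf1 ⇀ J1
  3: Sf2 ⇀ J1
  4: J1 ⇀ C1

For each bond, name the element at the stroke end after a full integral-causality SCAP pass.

bond 0 →R1
bond 1 →I1
bond 2 →Sf1
bond 3 →Sf2
bond 4 →J1

bond 2 |Sf1  (Sf1: flow source, stroke at near end)
bond 3 |Sf2  (Sf2 fixes flow; stroke at Sf2)
bond 1 |I1  (I1 outputs flow p/I1)
bond 4 |J1  (C1 integral (e out))
bond 0 |R1  (J1 effort already set via bond 4)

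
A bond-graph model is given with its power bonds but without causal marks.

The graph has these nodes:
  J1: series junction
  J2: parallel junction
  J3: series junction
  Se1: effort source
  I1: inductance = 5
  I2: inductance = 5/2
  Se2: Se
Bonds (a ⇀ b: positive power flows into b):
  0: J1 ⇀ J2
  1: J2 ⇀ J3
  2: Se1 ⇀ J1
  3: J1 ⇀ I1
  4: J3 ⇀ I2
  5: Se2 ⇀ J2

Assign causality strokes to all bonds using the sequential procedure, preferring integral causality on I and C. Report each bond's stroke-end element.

bond 2 stroke at J1  (Se1: effort source, stroke at far end)
bond 5 stroke at J2  (Se2 (Se) sets effort on bond)
bond 0 stroke at J1  (0-jn J2 has e-setter on 5)
bond 1 stroke at J3  (J2 effort already set via bond 5)
bond 4 stroke at I2  (J3 needs exactly one f-in)
bond 3 stroke at I1  (J1 needs exactly one f-in)

bond 0 stroke at J1
bond 1 stroke at J3
bond 2 stroke at J1
bond 3 stroke at I1
bond 4 stroke at I2
bond 5 stroke at J2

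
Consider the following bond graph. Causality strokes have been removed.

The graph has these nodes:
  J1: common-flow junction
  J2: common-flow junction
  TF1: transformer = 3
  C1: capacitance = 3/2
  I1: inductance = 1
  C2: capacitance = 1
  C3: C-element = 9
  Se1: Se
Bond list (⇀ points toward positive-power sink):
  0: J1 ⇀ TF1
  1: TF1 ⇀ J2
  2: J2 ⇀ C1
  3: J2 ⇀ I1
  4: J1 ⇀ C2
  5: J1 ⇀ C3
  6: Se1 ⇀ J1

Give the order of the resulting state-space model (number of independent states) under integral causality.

4  (C1, C2, C3, I1 all integral)

b6 stroke at J1  (Se1 (Se) sets effort on bond)
b2 stroke at J2  (C1 integral (e out))
b3 stroke at I1  (prefer integral on I1)
b1 stroke at J2  (1-jn J2 has f-setter on 3)
b0 stroke at TF1  (TF1: transformer flips bond 1)
b4 stroke at J1  (J1: bond 0 brought flow, rest push out)
b5 stroke at J1  (common-f at J1 fixed by 0)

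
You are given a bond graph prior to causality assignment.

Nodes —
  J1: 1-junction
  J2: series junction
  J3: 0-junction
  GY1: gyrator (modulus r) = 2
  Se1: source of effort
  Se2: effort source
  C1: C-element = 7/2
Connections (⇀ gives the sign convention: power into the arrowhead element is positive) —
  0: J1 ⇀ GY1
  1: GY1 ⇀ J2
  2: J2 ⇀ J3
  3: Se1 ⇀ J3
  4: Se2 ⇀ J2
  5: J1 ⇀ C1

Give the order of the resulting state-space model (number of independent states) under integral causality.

#3 stroke→J3  (Se1 (Se) sets effort on bond)
#4 stroke→J2  (source Se2 imposes e)
#2 stroke→J2  (0-jn J3 has e-setter on 3)
#1 stroke→GY1  (closing 1-jn rule on J2)
#0 stroke→GY1  (GY GY1: same side as bond 1)
#5 stroke→J1  (J1: bond 0 brought flow, rest push out)

1  (C1 all integral)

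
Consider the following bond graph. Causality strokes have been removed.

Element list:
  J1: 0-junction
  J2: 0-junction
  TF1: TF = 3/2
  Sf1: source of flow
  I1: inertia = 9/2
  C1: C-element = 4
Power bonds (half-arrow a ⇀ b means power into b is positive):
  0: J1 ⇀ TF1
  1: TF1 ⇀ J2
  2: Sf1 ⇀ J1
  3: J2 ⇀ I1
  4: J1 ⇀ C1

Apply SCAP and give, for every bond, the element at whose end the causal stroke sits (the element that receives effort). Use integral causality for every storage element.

b2 stroke→Sf1  (Sf1 fixes flow; stroke at Sf1)
b3 stroke→I1  (I1 integral (f out))
b1 stroke→J2  (closing 0-jn rule on J2)
b0 stroke→TF1  (TF TF1: opposite of bond 1)
b4 stroke→J1  (J1 needs exactly one e-in)

bond 0 |TF1
bond 1 |J2
bond 2 |Sf1
bond 3 |I1
bond 4 |J1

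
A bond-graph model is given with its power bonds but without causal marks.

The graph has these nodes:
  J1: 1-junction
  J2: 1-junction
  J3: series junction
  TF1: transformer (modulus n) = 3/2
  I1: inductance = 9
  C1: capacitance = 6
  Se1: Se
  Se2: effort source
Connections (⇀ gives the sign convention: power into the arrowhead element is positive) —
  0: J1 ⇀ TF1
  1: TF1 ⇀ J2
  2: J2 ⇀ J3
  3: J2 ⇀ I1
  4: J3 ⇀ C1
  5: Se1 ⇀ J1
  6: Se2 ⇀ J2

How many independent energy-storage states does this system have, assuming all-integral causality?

β5 stroke at J1  (Se1 (Se) sets effort on bond)
β6 stroke at J2  (Se2 fixes effort; stroke away)
β0 stroke at TF1  (only one flow-in slot at J1)
β1 stroke at J2  (through TF1, causality passes straight; one stroke at TF1)
β3 stroke at I1  (I1: I, integral causality)
β2 stroke at J2  (1-jn J2 has f-setter on 3)
β4 stroke at J3  (J3 flow already set via bond 2)

2  (C1, I1 all integral)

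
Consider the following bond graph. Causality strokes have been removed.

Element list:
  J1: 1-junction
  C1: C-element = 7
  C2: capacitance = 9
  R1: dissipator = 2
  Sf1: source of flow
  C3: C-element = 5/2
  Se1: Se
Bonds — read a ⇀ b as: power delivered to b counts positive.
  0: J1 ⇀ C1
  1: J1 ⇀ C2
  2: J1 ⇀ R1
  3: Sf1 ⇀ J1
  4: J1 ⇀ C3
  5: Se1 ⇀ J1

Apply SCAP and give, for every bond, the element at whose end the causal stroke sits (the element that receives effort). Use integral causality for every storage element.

bond 3 →Sf1  (source Sf1 imposes f)
bond 5 →J1  (Se1 fixes effort; stroke away)
bond 0 →J1  (1-jn J1 has f-setter on 3)
bond 1 →J1  (J1 flow already set via bond 3)
bond 2 →J1  (1-jn J1 has f-setter on 3)
bond 4 →J1  (J1: bond 3 brought flow, rest push out)

b0 |J1
b1 |J1
b2 |J1
b3 |Sf1
b4 |J1
b5 |J1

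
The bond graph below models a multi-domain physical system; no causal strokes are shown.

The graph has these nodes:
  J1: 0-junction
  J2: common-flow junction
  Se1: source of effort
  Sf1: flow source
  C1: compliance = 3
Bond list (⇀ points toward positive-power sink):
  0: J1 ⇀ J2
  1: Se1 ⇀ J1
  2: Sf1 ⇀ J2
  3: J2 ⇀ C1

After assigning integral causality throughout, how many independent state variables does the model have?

b1 →J1  (source Se1 imposes e)
b2 →Sf1  (Sf1 (Sf) sets flow on bond)
b0 →J2  (common-e at J1 fixed by 1)
b3 →J2  (J2: bond 2 brought flow, rest push out)

1  (C1 all integral)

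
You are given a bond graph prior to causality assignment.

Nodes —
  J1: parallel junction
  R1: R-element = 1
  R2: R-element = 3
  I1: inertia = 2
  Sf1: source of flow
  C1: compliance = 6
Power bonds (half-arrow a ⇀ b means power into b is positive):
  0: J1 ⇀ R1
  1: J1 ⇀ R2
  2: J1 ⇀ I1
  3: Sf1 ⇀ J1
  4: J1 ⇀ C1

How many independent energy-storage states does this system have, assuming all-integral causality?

2  (C1, I1 all integral)

β3 |Sf1  (source Sf1 imposes f)
β2 |I1  (prefer integral on I1)
β4 |J1  (prefer integral on C1)
β0 |R1  (J1 effort already set via bond 4)
β1 |R2  (J1 effort already set via bond 4)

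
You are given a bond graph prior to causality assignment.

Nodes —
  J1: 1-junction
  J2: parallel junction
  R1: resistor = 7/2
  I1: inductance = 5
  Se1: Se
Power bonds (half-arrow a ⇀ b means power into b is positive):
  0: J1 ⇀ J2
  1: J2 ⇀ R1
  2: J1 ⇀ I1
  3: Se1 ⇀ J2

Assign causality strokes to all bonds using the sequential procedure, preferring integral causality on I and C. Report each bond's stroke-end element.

#0 stroke→J1
#1 stroke→R1
#2 stroke→I1
#3 stroke→J2

β3 |J2  (Se1 (Se) sets effort on bond)
β0 |J1  (0-jn J2 has e-setter on 3)
β1 |R1  (J2: bond 3 brought effort, rest push out)
β2 |I1  (J1: last free bond brings flow in)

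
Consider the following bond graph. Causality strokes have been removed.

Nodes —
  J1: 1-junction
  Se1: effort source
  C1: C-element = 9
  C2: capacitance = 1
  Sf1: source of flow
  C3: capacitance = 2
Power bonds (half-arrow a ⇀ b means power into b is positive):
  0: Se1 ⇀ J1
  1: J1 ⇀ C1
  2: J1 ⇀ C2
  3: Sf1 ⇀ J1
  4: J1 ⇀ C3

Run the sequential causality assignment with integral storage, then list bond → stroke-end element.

β0 |J1  (Se1 (Se) sets effort on bond)
β3 |Sf1  (Sf1: flow source, stroke at near end)
β1 |J1  (J1: bond 3 brought flow, rest push out)
β2 |J1  (1-jn J1 has f-setter on 3)
β4 |J1  (J1 flow already set via bond 3)

#0 |J1
#1 |J1
#2 |J1
#3 |Sf1
#4 |J1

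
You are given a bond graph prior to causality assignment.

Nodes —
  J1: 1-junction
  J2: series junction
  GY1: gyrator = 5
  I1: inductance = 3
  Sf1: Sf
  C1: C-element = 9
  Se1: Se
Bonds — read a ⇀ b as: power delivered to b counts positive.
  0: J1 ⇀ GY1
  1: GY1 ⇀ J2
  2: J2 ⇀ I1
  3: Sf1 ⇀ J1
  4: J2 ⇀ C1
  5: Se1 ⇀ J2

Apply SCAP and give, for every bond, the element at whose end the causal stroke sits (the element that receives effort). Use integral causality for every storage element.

b0 |J1
b1 |J2
b2 |I1
b3 |Sf1
b4 |J2
b5 |J2

#3 stroke at Sf1  (Sf1 (Sf) sets flow on bond)
#5 stroke at J2  (Se1 (Se) sets effort on bond)
#0 stroke at J1  (J1: bond 3 brought flow, rest push out)
#1 stroke at J2  (GY1: gyrator matches bond 0)
#2 stroke at I1  (I1: I, integral causality)
#4 stroke at J2  (1-jn J2 has f-setter on 2)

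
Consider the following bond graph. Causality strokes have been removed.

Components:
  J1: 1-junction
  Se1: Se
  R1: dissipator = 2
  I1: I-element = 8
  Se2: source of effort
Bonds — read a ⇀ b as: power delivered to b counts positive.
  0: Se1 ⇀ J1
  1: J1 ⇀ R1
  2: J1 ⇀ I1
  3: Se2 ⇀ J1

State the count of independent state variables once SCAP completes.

b0 →J1  (Se1 (Se) sets effort on bond)
b3 →J1  (Se2 fixes effort; stroke away)
b2 →I1  (I1 integral (f out))
b1 →J1  (common-f at J1 fixed by 2)

1  (I1 all integral)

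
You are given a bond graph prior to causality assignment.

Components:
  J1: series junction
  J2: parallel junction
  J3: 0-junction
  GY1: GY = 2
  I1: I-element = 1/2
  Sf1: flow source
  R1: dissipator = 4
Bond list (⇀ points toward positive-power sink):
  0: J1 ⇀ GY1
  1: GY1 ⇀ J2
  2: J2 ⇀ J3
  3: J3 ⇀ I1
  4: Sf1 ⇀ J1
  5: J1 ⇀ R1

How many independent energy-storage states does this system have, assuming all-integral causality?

bond 4 stroke→Sf1  (Sf1: flow source, stroke at near end)
bond 0 stroke→J1  (common-f at J1 fixed by 4)
bond 5 stroke→J1  (J1: bond 4 brought flow, rest push out)
bond 1 stroke→J2  (through GY1, causality inverts; strokes same side of GY1)
bond 2 stroke→J3  (J2 effort already set via bond 1)
bond 3 stroke→I1  (0-jn J3 has e-setter on 2)

1  (I1 all integral)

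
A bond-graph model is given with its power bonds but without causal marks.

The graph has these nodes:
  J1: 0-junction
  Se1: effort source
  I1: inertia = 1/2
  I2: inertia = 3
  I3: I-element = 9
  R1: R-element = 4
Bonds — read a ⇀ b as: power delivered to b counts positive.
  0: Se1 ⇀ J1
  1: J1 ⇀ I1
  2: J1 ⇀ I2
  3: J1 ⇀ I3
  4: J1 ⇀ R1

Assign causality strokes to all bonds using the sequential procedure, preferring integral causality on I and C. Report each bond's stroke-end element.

#0 |J1
#1 |I1
#2 |I2
#3 |I3
#4 |R1

β0 |J1  (Se1 fixes effort; stroke away)
β1 |I1  (0-jn J1 has e-setter on 0)
β2 |I2  (J1 effort already set via bond 0)
β3 |I3  (J1: bond 0 brought effort, rest push out)
β4 |R1  (J1: bond 0 brought effort, rest push out)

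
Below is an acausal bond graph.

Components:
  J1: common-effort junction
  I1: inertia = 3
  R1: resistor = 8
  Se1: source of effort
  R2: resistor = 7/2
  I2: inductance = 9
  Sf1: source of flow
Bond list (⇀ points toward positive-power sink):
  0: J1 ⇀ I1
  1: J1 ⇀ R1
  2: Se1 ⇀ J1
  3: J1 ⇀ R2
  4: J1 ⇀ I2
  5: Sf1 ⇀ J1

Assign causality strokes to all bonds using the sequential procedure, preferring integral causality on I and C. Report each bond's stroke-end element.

#0 stroke→I1
#1 stroke→R1
#2 stroke→J1
#3 stroke→R2
#4 stroke→I2
#5 stroke→Sf1

#2 stroke at J1  (Se1: effort source, stroke at far end)
#5 stroke at Sf1  (source Sf1 imposes f)
#0 stroke at I1  (0-jn J1 has e-setter on 2)
#1 stroke at R1  (J1: bond 2 brought effort, rest push out)
#3 stroke at R2  (0-jn J1 has e-setter on 2)
#4 stroke at I2  (common-e at J1 fixed by 2)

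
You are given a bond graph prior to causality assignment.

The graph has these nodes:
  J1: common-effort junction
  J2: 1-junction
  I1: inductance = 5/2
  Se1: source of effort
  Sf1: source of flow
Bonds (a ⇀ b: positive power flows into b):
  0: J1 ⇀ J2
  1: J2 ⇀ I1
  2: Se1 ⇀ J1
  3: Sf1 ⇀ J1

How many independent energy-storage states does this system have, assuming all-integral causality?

bond 2 stroke→J1  (Se1 (Se) sets effort on bond)
bond 3 stroke→Sf1  (Sf1: flow source, stroke at near end)
bond 0 stroke→J2  (J1 effort already set via bond 2)
bond 1 stroke→I1  (closing 1-jn rule on J2)

1  (I1 all integral)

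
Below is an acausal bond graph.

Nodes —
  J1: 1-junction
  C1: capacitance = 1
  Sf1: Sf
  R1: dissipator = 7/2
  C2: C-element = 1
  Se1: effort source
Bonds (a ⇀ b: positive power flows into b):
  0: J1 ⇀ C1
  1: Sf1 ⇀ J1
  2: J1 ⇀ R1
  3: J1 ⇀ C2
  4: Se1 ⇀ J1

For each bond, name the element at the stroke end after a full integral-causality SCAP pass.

bond 1 stroke at Sf1  (Sf1 fixes flow; stroke at Sf1)
bond 4 stroke at J1  (Se1 (Se) sets effort on bond)
bond 0 stroke at J1  (J1: bond 1 brought flow, rest push out)
bond 2 stroke at J1  (common-f at J1 fixed by 1)
bond 3 stroke at J1  (J1: bond 1 brought flow, rest push out)

#0 stroke→J1
#1 stroke→Sf1
#2 stroke→J1
#3 stroke→J1
#4 stroke→J1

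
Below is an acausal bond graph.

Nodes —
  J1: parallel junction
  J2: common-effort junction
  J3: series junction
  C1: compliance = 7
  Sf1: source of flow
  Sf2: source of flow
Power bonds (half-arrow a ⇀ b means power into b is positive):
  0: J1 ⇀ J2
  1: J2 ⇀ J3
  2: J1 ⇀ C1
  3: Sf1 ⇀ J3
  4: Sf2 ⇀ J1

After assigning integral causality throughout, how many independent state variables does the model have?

1  (C1 all integral)

#3 →Sf1  (Sf1 fixes flow; stroke at Sf1)
#4 →Sf2  (Sf2 (Sf) sets flow on bond)
#1 →J3  (J3 flow already set via bond 3)
#0 →J2  (only one effort-in slot at J2)
#2 →J1  (closing 0-jn rule on J1)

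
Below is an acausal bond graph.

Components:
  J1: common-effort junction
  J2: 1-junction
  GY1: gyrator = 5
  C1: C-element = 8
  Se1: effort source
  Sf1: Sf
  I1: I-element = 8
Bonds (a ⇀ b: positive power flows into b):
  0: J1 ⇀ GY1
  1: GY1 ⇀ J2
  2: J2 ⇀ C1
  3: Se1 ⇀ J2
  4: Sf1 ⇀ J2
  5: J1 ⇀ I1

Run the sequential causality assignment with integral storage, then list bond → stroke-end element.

b0 |J1
b1 |J2
b2 |J2
b3 |J2
b4 |Sf1
b5 |I1

#3 →J2  (Se1 (Se) sets effort on bond)
#4 →Sf1  (source Sf1 imposes f)
#1 →J2  (1-jn J2 has f-setter on 4)
#2 →J2  (1-jn J2 has f-setter on 4)
#0 →J1  (GY1: gyrator matches bond 1)
#5 →I1  (J1 effort already set via bond 0)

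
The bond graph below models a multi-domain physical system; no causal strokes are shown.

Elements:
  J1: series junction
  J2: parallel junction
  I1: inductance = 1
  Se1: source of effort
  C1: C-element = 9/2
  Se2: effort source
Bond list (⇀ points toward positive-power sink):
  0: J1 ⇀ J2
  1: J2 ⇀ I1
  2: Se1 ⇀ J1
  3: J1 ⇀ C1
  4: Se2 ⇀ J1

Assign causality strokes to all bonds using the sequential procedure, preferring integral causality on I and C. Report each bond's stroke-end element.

b2 →J1  (source Se1 imposes e)
b4 →J1  (Se2 (Se) sets effort on bond)
b1 →I1  (prefer integral on I1)
b0 →J2  (only one effort-in slot at J2)
b3 →J1  (J1 flow already set via bond 0)

b0 |J2
b1 |I1
b2 |J1
b3 |J1
b4 |J1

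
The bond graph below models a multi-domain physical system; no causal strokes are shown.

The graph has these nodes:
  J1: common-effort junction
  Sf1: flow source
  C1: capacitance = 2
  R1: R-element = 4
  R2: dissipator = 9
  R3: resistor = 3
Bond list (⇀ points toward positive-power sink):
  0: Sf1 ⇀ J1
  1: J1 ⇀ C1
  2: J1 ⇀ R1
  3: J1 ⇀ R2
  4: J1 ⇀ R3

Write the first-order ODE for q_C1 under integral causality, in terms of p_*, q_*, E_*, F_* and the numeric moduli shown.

β0 |Sf1  (source Sf1 imposes f)
β1 |J1  (C1: C, integral causality)
β2 |R1  (J1 effort already set via bond 1)
β3 |R2  (0-jn J1 has e-setter on 1)
β4 |R3  (common-e at J1 fixed by 1)

dq_C1/dt = F_Sf1 - 25*q_C1/72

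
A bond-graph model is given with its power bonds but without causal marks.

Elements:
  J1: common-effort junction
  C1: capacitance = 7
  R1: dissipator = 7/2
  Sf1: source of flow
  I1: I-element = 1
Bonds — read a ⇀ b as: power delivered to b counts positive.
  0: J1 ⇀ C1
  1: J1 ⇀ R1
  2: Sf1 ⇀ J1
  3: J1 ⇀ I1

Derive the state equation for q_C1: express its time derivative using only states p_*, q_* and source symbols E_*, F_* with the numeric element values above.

dq_C1/dt = F_Sf1 - p_I1 - 2*q_C1/49

bond 2 stroke at Sf1  (source Sf1 imposes f)
bond 0 stroke at J1  (C1 integral (e out))
bond 1 stroke at R1  (J1: bond 0 brought effort, rest push out)
bond 3 stroke at I1  (J1 effort already set via bond 0)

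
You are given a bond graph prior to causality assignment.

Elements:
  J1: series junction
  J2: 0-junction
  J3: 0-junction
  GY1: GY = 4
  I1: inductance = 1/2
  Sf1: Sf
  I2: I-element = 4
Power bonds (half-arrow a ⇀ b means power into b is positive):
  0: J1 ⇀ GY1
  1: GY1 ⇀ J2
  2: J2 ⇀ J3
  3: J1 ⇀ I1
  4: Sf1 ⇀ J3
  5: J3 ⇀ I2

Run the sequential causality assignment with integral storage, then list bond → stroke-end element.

#0 stroke→J1
#1 stroke→J2
#2 stroke→J3
#3 stroke→I1
#4 stroke→Sf1
#5 stroke→I2

bond 4 stroke→Sf1  (source Sf1 imposes f)
bond 3 stroke→I1  (I1: I, integral causality)
bond 0 stroke→J1  (common-f at J1 fixed by 3)
bond 1 stroke→J2  (GY1: gyrator matches bond 0)
bond 2 stroke→J3  (common-e at J2 fixed by 1)
bond 5 stroke→I2  (0-jn J3 has e-setter on 2)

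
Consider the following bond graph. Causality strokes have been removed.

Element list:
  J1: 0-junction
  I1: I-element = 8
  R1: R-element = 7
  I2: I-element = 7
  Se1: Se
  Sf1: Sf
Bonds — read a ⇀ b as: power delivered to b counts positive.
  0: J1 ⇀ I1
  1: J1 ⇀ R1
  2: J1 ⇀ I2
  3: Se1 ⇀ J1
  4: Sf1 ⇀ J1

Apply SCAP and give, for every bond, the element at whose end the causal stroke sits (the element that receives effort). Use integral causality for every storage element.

β0 stroke→I1
β1 stroke→R1
β2 stroke→I2
β3 stroke→J1
β4 stroke→Sf1

#3 stroke at J1  (Se1 fixes effort; stroke away)
#4 stroke at Sf1  (source Sf1 imposes f)
#0 stroke at I1  (J1 effort already set via bond 3)
#1 stroke at R1  (J1 effort already set via bond 3)
#2 stroke at I2  (J1 effort already set via bond 3)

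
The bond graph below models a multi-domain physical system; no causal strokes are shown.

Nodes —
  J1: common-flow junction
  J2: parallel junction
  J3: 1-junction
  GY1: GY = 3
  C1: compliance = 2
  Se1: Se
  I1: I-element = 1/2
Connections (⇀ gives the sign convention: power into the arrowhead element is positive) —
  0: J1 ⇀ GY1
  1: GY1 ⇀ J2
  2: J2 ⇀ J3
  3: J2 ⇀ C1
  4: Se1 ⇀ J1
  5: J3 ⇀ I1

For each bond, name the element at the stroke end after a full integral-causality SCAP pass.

b4 stroke at J1  (Se1: effort source, stroke at far end)
b0 stroke at GY1  (J1 needs exactly one f-in)
b1 stroke at GY1  (GY1 both-in/both-out from 0)
b3 stroke at J2  (C1 integral (e out))
b2 stroke at J3  (J2 effort already set via bond 3)
b5 stroke at I1  (J3 needs exactly one f-in)

bond 0 →GY1
bond 1 →GY1
bond 2 →J3
bond 3 →J2
bond 4 →J1
bond 5 →I1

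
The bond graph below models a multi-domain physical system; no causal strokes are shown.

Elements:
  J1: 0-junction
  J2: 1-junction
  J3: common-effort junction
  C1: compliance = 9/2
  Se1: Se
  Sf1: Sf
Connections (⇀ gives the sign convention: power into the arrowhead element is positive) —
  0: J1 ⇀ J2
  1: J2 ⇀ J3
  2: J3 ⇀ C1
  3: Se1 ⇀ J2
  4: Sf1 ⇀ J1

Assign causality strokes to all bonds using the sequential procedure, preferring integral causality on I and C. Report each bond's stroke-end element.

β3 stroke→J2  (Se1: effort source, stroke at far end)
β4 stroke→Sf1  (source Sf1 imposes f)
β0 stroke→J1  (J1: last free bond brings effort in)
β1 stroke→J2  (common-f at J2 fixed by 0)
β2 stroke→J3  (J3: last free bond brings effort in)

#0 stroke→J1
#1 stroke→J2
#2 stroke→J3
#3 stroke→J2
#4 stroke→Sf1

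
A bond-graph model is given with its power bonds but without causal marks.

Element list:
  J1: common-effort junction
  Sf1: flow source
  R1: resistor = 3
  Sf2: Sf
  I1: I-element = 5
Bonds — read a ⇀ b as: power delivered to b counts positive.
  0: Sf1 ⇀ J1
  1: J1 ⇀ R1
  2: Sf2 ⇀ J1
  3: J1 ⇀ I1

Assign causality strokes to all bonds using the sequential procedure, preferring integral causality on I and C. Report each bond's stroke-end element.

bond 0 |Sf1  (source Sf1 imposes f)
bond 2 |Sf2  (Sf2 (Sf) sets flow on bond)
bond 3 |I1  (prefer integral on I1)
bond 1 |J1  (only one effort-in slot at J1)

β0 →Sf1
β1 →J1
β2 →Sf2
β3 →I1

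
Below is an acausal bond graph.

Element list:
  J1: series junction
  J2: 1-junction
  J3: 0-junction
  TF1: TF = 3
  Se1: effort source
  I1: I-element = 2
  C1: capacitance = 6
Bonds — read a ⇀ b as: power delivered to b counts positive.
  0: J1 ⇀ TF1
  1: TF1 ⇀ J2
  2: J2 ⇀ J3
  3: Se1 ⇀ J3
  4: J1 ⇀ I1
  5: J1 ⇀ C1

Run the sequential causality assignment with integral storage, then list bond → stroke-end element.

bond 0 |J1
bond 1 |TF1
bond 2 |J2
bond 3 |J3
bond 4 |I1
bond 5 |J1

bond 3 →J3  (Se1: effort source, stroke at far end)
bond 2 →J2  (J3 effort already set via bond 3)
bond 1 →TF1  (closing 1-jn rule on J2)
bond 0 →J1  (TF1: transformer flips bond 1)
bond 4 →I1  (I1: I, integral causality)
bond 5 →J1  (J1 flow already set via bond 4)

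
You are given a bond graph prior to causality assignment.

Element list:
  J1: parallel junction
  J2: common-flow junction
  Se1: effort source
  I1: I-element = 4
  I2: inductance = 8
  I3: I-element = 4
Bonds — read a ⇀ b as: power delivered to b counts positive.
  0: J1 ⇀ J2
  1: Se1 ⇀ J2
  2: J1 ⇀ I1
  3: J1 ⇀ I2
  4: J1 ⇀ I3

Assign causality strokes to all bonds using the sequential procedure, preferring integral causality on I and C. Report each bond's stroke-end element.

bond 1 |J2  (Se1 fixes effort; stroke away)
bond 0 |J1  (closing 1-jn rule on J2)
bond 2 |I1  (J1: bond 0 brought effort, rest push out)
bond 3 |I2  (common-e at J1 fixed by 0)
bond 4 |I3  (common-e at J1 fixed by 0)

#0 stroke→J1
#1 stroke→J2
#2 stroke→I1
#3 stroke→I2
#4 stroke→I3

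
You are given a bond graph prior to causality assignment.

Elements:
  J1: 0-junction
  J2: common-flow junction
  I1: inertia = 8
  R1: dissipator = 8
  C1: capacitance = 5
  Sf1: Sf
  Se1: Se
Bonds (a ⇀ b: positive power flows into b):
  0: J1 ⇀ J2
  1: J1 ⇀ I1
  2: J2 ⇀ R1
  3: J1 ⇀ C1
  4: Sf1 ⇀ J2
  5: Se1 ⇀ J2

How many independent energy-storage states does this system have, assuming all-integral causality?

b4 |Sf1  (Sf1: flow source, stroke at near end)
b5 |J2  (source Se1 imposes e)
b0 |J2  (1-jn J2 has f-setter on 4)
b2 |J2  (1-jn J2 has f-setter on 4)
b1 |I1  (prefer integral on I1)
b3 |J1  (only one effort-in slot at J1)

2  (C1, I1 all integral)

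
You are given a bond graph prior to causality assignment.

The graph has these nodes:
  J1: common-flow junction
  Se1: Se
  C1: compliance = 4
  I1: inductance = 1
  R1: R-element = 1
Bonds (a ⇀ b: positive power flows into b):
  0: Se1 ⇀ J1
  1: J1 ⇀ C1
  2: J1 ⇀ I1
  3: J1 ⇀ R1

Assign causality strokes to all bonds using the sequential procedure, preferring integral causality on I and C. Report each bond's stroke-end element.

b0 |J1
b1 |J1
b2 |I1
b3 |J1

#0 stroke at J1  (Se1 fixes effort; stroke away)
#1 stroke at J1  (prefer integral on C1)
#2 stroke at I1  (prefer integral on I1)
#3 stroke at J1  (J1: bond 2 brought flow, rest push out)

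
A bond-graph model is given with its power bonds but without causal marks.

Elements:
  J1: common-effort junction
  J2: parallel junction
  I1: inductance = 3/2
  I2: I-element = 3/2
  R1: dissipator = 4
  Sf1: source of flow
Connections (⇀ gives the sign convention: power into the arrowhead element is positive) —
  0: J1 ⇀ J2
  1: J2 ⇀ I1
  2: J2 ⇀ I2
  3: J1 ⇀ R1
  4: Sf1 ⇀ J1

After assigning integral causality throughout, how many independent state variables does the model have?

2  (I1, I2 all integral)

β4 stroke at Sf1  (source Sf1 imposes f)
β1 stroke at I1  (prefer integral on I1)
β2 stroke at I2  (I2 integral (f out))
β0 stroke at J2  (only one effort-in slot at J2)
β3 stroke at J1  (closing 0-jn rule on J1)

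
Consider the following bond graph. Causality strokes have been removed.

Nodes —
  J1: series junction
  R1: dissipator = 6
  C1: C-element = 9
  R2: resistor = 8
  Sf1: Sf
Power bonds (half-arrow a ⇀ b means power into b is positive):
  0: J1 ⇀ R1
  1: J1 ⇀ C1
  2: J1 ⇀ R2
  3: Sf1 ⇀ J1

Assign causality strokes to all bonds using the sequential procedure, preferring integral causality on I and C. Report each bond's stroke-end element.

bond 3 →Sf1  (Sf1 fixes flow; stroke at Sf1)
bond 0 →J1  (J1 flow already set via bond 3)
bond 1 →J1  (1-jn J1 has f-setter on 3)
bond 2 →J1  (J1: bond 3 brought flow, rest push out)

bond 0 stroke at J1
bond 1 stroke at J1
bond 2 stroke at J1
bond 3 stroke at Sf1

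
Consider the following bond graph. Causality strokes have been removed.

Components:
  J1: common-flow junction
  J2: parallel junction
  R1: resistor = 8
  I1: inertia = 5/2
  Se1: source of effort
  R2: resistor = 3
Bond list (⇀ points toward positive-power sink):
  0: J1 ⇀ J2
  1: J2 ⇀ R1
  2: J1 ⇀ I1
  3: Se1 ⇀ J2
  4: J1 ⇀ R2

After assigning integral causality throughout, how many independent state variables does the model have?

b3 stroke→J2  (Se1 (Se) sets effort on bond)
b0 stroke→J1  (J2: bond 3 brought effort, rest push out)
b1 stroke→R1  (common-e at J2 fixed by 3)
b2 stroke→I1  (I1 integral (f out))
b4 stroke→J1  (J1 flow already set via bond 2)

1  (I1 all integral)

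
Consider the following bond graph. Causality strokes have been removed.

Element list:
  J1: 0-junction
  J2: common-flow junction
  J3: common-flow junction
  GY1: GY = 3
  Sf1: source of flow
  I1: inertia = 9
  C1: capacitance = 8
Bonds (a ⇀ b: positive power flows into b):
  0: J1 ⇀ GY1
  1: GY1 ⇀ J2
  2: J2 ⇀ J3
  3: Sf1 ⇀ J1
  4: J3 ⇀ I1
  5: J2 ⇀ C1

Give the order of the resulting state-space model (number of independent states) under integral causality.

#3 stroke at Sf1  (Sf1 (Sf) sets flow on bond)
#0 stroke at J1  (closing 0-jn rule on J1)
#1 stroke at J2  (GY1 both-in/both-out from 0)
#4 stroke at I1  (I1 outputs flow p/I1)
#2 stroke at J3  (1-jn J3 has f-setter on 4)
#5 stroke at J2  (J2 flow already set via bond 2)

2  (C1, I1 all integral)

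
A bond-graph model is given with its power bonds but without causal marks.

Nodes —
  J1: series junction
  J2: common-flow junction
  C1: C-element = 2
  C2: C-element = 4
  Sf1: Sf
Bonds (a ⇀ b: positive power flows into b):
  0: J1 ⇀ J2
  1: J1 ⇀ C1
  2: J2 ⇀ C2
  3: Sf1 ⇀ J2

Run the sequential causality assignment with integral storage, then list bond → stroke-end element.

b0 |J2
b1 |J1
b2 |J2
b3 |Sf1

b3 stroke at Sf1  (Sf1 (Sf) sets flow on bond)
b0 stroke at J2  (J2: bond 3 brought flow, rest push out)
b2 stroke at J2  (1-jn J2 has f-setter on 3)
b1 stroke at J1  (J1 flow already set via bond 0)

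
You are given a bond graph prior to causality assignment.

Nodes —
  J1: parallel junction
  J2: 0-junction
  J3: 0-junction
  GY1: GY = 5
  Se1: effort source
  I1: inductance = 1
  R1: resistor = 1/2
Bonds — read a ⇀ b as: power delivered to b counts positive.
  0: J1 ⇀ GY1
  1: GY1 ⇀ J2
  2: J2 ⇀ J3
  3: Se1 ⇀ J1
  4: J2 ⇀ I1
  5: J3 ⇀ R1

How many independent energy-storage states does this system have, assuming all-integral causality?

1  (I1 all integral)

bond 3 stroke→J1  (source Se1 imposes e)
bond 0 stroke→GY1  (common-e at J1 fixed by 3)
bond 1 stroke→GY1  (GY1 both-in/both-out from 0)
bond 4 stroke→I1  (I1: I, integral causality)
bond 2 stroke→J2  (J2: last free bond brings effort in)
bond 5 stroke→J3  (J3: last free bond brings effort in)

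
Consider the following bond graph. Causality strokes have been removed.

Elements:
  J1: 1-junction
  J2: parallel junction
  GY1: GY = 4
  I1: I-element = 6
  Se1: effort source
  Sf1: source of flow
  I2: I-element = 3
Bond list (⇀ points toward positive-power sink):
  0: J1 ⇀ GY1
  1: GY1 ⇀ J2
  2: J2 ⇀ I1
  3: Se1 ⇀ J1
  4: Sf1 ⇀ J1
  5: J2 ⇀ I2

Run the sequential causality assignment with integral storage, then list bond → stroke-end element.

b3 stroke→J1  (Se1 fixes effort; stroke away)
b4 stroke→Sf1  (Sf1: flow source, stroke at near end)
b0 stroke→J1  (common-f at J1 fixed by 4)
b1 stroke→J2  (through GY1, causality inverts; strokes same side of GY1)
b2 stroke→I1  (0-jn J2 has e-setter on 1)
b5 stroke→I2  (J2: bond 1 brought effort, rest push out)

#0 stroke at J1
#1 stroke at J2
#2 stroke at I1
#3 stroke at J1
#4 stroke at Sf1
#5 stroke at I2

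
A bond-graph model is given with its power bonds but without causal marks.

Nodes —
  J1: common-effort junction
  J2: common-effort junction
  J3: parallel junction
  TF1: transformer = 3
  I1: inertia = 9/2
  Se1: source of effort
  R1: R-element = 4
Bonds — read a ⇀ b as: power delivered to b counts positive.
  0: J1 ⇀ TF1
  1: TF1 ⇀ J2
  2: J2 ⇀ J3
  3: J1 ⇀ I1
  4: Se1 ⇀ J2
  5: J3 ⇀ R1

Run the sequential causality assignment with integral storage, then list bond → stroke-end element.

bond 0 →J1
bond 1 →TF1
bond 2 →J3
bond 3 →I1
bond 4 →J2
bond 5 →R1

bond 4 |J2  (Se1: effort source, stroke at far end)
bond 1 |TF1  (common-e at J2 fixed by 4)
bond 2 |J3  (0-jn J2 has e-setter on 4)
bond 5 |R1  (J3 effort already set via bond 2)
bond 0 |J1  (TF1 one-in-one-out from 1)
bond 3 |I1  (common-e at J1 fixed by 0)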